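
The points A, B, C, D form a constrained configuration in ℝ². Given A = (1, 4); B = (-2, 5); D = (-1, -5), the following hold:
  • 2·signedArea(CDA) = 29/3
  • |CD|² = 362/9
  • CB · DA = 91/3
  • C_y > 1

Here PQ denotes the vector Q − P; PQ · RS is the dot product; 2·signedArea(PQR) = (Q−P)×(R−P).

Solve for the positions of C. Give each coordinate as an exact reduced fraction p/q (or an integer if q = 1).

1. C_x = -2/3  [2·signedArea(CDA) = 29/3 ∩ CB · DA = 91/3]
2. C_y = 4/3  [2·signedArea(CDA) = 29/3 ∩ CB · DA = 91/3]
   → C = (-2/3, 4/3)

C = (-2/3, 4/3)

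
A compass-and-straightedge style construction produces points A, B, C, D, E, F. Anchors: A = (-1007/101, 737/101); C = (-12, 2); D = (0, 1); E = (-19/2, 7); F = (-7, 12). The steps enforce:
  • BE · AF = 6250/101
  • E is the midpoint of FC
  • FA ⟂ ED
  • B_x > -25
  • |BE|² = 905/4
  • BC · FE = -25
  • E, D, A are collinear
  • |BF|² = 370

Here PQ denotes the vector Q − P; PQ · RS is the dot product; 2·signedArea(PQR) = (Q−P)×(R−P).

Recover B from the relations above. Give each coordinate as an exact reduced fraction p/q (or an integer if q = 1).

1. B_x = -24  [BE · AF = 6250/101 ∩ BC · FE = -25]
2. B_y = 3  [BE · AF = 6250/101 ∩ BC · FE = -25]
   → B = (-24, 3)

B = (-24, 3)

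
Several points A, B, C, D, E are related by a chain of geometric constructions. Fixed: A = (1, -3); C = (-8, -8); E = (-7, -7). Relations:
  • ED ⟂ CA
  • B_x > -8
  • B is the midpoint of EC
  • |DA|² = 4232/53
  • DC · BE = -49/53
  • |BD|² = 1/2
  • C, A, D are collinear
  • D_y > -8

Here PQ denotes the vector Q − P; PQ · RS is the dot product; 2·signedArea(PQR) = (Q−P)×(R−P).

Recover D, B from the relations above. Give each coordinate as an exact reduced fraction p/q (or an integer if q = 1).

B = (-15/2, -15/2)
D = (-361/53, -389/53)

1. D_x = -361/53  [C, A, D are collinear ∩ ED ⟂ CA]
2. D_y = -389/53  [C, A, D are collinear ∩ ED ⟂ CA]
   → D = (-361/53, -389/53)
3. B_x = -15/2  [B is the midpoint of EC]
4. B_y = -15/2  [B is the midpoint of EC]
   → B = (-15/2, -15/2)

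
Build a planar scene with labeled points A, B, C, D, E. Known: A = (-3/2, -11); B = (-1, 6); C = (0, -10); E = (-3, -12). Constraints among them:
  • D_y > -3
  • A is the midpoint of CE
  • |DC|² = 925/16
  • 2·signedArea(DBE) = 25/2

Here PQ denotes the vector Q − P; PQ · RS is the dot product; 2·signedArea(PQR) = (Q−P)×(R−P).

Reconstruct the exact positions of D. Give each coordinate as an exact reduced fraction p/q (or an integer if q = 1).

D = (-5/4, -5/2)

1. D_x = -5/4  [line 18·x + -2·y + 35/2 = 0 ∩ |DC|² = 925/16]
2. D_y = -5/2  [line 18·x + -2·y + 35/2 = 0 ∩ |DC|² = 925/16]
   → D = (-5/4, -5/2)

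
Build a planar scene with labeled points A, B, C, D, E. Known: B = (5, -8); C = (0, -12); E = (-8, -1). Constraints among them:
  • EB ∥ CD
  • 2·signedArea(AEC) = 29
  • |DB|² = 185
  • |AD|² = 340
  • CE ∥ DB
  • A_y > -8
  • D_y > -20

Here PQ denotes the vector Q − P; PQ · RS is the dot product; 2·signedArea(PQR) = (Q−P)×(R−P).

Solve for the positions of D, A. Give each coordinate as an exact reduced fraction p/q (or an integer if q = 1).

1. D_x = 13  [CE ∥ DB ∩ EB ∥ CD]
2. D_y = -19  [CE ∥ DB ∩ EB ∥ CD]
   → D = (13, -19)
3. A_x = -1  [line 11·x + 8·y + 67 = 0 ∩ |AD|² = 340]
4. A_y = -7  [line 11·x + 8·y + 67 = 0 ∩ |AD|² = 340]
   → A = (-1, -7)

A = (-1, -7)
D = (13, -19)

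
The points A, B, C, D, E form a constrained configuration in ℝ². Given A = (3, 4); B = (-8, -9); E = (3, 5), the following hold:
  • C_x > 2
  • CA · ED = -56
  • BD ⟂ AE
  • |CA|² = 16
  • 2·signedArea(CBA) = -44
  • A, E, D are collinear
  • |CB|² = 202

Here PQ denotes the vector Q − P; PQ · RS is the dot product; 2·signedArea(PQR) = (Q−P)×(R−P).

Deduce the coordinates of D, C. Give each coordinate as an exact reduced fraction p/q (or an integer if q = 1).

1. D_x = 3  [A, E, D are collinear ∩ BD ⟂ AE]
2. D_y = -9  [A, E, D are collinear ∩ BD ⟂ AE]
   → D = (3, -9)
3. C_x = 3  [CA · ED = -56 ∩ 2·signedArea(CBA) = -44]
4. C_y = 0  [CA · ED = -56 ∩ 2·signedArea(CBA) = -44]
   → C = (3, 0)

C = (3, 0)
D = (3, -9)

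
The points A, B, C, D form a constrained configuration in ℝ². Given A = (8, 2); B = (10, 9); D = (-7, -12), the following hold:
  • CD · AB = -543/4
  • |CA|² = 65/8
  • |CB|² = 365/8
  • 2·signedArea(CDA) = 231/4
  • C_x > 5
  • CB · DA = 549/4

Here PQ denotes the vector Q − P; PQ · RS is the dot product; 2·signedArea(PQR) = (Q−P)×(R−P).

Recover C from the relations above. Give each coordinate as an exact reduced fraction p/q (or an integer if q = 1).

C = (23/4, 15/4)

1. C_x = 23/4  [2·signedArea(CDA) = 231/4 ∩ CB · DA = 549/4]
2. C_y = 15/4  [2·signedArea(CDA) = 231/4 ∩ CB · DA = 549/4]
   → C = (23/4, 15/4)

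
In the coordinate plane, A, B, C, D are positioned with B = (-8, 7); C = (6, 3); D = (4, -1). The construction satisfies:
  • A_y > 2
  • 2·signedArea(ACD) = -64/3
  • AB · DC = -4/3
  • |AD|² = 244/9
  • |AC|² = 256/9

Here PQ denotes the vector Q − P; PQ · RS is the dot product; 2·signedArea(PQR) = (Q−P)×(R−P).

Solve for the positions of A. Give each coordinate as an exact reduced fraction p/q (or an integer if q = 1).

1. A_x = 2/3  [AB · DC = -4/3 ∩ 2·signedArea(ACD) = -64/3]
2. A_y = 3  [AB · DC = -4/3 ∩ 2·signedArea(ACD) = -64/3]
   → A = (2/3, 3)

A = (2/3, 3)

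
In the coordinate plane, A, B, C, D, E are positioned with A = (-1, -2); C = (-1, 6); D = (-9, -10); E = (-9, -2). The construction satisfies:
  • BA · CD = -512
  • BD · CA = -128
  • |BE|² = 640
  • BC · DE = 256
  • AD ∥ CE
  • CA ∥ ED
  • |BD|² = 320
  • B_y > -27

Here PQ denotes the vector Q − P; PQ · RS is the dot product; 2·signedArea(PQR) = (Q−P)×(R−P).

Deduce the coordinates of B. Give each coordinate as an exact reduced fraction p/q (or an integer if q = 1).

B = (-17, -26)

1. B_x = -17  [BA · CD = -512 ∩ BD · CA = -128]
2. B_y = -26  [BA · CD = -512 ∩ BD · CA = -128]
   → B = (-17, -26)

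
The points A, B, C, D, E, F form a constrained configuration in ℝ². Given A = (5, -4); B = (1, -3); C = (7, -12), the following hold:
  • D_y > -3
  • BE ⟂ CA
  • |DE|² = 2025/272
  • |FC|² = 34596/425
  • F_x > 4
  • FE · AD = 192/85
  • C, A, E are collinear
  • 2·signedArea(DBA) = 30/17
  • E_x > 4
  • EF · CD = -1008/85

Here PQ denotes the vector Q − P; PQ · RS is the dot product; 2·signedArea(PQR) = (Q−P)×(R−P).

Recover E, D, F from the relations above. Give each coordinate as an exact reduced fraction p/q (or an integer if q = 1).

D = (32/17, -189/68)
E = (77/17, -36/17)
F = (409/85, -276/85)

1. E_x = 77/17  [C, A, E are collinear ∩ BE ⟂ CA]
2. E_y = -36/17  [C, A, E are collinear ∩ BE ⟂ CA]
   → E = (77/17, -36/17)
3. D_x = 32/17  [line 1·x + 4·y + 157/17 = 0 ∩ |DE|² = 2025/272]
4. D_y = -189/68  [line 1·x + 4·y + 157/17 = 0 ∩ |DE|² = 2025/272]
   → D = (32/17, -189/68)
5. F_x = 409/85  [FE · AD = 192/85 ∩ EF · CD = -1008/85]
6. F_y = -276/85  [FE · AD = 192/85 ∩ EF · CD = -1008/85]
   → F = (409/85, -276/85)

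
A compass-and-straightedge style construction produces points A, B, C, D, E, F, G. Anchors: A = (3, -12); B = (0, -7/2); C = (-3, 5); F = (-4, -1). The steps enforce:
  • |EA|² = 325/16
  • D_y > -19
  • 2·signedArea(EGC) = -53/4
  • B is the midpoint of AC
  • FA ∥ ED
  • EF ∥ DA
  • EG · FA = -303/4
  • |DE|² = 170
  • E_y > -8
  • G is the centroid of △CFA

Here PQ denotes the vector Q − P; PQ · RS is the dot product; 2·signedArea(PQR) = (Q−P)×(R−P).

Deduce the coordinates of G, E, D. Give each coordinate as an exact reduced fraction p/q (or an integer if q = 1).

1. G_x = -4/3  [G is the centroid of △CFA]
2. G_y = -8/3  [G is the centroid of △CFA]
   → G = (-4/3, -8/3)
3. E_x = 3/2  [2·signedArea(EGC) = -53/4 ∩ EG · FA = -303/4]
4. E_y = -31/4  [2·signedArea(EGC) = -53/4 ∩ EG · FA = -303/4]
   → E = (3/2, -31/4)
5. D_x = 17/2  [EF ∥ DA ∩ FA ∥ ED]
6. D_y = -75/4  [EF ∥ DA ∩ FA ∥ ED]
   → D = (17/2, -75/4)

D = (17/2, -75/4)
E = (3/2, -31/4)
G = (-4/3, -8/3)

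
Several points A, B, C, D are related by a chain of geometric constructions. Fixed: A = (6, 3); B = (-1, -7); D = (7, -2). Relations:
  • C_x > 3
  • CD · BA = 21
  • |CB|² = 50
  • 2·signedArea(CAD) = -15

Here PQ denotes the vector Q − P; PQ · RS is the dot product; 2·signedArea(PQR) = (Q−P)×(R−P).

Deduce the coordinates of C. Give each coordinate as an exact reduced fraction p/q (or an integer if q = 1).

C = (4, -2)

1. C_x = 4  [2·signedArea(CAD) = -15 ∩ CD · BA = 21]
2. C_y = -2  [2·signedArea(CAD) = -15 ∩ CD · BA = 21]
   → C = (4, -2)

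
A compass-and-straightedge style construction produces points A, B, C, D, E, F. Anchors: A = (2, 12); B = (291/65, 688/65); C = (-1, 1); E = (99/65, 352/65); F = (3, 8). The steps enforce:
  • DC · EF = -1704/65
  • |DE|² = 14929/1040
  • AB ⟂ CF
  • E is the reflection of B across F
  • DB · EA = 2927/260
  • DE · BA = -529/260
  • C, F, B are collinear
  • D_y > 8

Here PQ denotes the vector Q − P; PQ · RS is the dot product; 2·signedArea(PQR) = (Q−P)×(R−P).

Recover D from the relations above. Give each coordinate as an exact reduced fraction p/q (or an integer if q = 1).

1. D_x = 11/4  [DB · EA = 2927/260 ∩ DE · BA = -529/260]
2. D_y = 9  [DB · EA = 2927/260 ∩ DE · BA = -529/260]
   → D = (11/4, 9)

D = (11/4, 9)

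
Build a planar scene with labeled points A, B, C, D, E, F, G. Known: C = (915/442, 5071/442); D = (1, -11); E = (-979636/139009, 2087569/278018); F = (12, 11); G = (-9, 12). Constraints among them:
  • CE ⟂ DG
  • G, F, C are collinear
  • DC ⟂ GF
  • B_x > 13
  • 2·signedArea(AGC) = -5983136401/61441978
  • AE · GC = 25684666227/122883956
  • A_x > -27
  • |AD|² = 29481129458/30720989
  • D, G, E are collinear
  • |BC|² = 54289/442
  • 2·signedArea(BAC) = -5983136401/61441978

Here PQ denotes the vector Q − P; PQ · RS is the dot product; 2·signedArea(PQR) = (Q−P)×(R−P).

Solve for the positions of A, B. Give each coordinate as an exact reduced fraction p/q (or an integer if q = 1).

A = (-3627380/139009, 558470/139009)
B = (2904/221, 2419/221)

1. A_x = -3627380/139009  [2·signedArea(AGC) = -5983136401/61441978 ∩ AE · GC = 25684666227/122883956]
2. A_y = 558470/139009  [2·signedArea(AGC) = -5983136401/61441978 ∩ AE · GC = 25684666227/122883956]
   → A = (-3627380/139009, 558470/139009)
3. B_x = 2904/221  [line -2072719/278018·x + 7830295/278018·y + -12922307629/61441978 = 0 ∩ |BC|² = 54289/442]
4. B_y = 2419/221  [line -2072719/278018·x + 7830295/278018·y + -12922307629/61441978 = 0 ∩ |BC|² = 54289/442]
   → B = (2904/221, 2419/221)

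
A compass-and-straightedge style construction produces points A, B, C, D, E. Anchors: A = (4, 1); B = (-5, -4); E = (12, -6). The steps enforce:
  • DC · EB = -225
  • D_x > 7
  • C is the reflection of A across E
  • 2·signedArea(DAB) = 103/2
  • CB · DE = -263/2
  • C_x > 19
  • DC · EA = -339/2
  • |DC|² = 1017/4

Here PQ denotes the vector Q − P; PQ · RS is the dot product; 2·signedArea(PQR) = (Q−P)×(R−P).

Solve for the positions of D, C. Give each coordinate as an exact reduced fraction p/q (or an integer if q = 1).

1. C_x = 20  [C is the reflection of A across E]
2. C_y = -13  [C is the reflection of A across E]
   → C = (20, -13)
3. D_x = 8  [DC · EB = -225 ∩ DC · EA = -339/2]
4. D_y = -5/2  [DC · EB = -225 ∩ DC · EA = -339/2]
   → D = (8, -5/2)

C = (20, -13)
D = (8, -5/2)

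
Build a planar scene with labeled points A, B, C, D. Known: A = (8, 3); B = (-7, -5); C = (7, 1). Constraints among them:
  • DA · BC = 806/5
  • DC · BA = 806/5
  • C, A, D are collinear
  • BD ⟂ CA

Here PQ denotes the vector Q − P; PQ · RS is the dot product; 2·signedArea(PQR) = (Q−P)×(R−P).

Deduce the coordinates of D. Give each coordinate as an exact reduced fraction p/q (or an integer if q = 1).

D = (9/5, -47/5)

1. D_x = 9/5  [C, A, D are collinear ∩ BD ⟂ CA]
2. D_y = -47/5  [C, A, D are collinear ∩ BD ⟂ CA]
   → D = (9/5, -47/5)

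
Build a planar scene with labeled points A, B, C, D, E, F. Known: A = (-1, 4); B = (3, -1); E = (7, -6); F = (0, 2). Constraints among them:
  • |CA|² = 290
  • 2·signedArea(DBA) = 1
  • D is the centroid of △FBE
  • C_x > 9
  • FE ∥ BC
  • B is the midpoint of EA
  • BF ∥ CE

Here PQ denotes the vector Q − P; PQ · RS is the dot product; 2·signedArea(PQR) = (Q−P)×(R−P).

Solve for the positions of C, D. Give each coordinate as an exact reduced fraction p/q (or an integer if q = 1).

1. C_x = 10  [BF ∥ CE ∩ FE ∥ BC]
2. C_y = -9  [BF ∥ CE ∩ FE ∥ BC]
   → C = (10, -9)
3. D_x = 10/3  [D is the centroid of △FBE]
4. D_y = -5/3  [D is the centroid of △FBE]
   → D = (10/3, -5/3)

C = (10, -9)
D = (10/3, -5/3)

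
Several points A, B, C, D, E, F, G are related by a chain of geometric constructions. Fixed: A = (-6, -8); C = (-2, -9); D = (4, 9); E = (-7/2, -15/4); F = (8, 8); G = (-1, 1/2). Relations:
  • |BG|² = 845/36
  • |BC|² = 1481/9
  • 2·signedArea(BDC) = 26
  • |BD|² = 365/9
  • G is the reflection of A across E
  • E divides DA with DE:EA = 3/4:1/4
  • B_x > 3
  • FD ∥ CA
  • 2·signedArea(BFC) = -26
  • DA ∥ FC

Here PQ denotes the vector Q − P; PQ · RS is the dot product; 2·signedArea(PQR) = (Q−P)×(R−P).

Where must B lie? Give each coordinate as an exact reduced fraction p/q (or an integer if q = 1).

B = (10/3, 8/3)

1. B_x = 10/3  [2·signedArea(BDC) = 26 ∩ 2·signedArea(BFC) = -26]
2. B_y = 8/3  [2·signedArea(BDC) = 26 ∩ 2·signedArea(BFC) = -26]
   → B = (10/3, 8/3)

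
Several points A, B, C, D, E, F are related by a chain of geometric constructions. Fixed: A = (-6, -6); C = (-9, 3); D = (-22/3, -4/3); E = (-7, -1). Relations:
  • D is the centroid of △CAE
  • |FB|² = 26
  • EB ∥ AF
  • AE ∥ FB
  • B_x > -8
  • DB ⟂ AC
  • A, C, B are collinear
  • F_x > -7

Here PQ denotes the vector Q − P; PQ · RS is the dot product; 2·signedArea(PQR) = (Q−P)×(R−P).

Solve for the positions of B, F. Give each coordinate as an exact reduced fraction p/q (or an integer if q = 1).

B = (-113/15, -7/5)
F = (-98/15, -32/5)

1. B_x = -113/15  [A, C, B are collinear ∩ DB ⟂ AC]
2. B_y = -7/5  [A, C, B are collinear ∩ DB ⟂ AC]
   → B = (-113/15, -7/5)
3. F_x = -98/15  [AE ∥ FB ∩ EB ∥ AF]
4. F_y = -32/5  [AE ∥ FB ∩ EB ∥ AF]
   → F = (-98/15, -32/5)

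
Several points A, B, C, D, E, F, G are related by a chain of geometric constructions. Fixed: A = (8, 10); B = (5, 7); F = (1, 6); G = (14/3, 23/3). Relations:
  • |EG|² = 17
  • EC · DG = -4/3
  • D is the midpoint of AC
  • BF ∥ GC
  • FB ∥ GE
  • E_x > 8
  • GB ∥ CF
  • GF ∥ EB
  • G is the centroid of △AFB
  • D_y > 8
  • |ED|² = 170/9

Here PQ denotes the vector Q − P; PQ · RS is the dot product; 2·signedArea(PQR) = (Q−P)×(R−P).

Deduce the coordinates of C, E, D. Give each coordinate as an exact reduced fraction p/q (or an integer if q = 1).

C = (2/3, 20/3)
D = (13/3, 25/3)
E = (26/3, 26/3)

1. C_x = 2/3  [GB ∥ CF ∩ BF ∥ GC]
2. C_y = 20/3  [GB ∥ CF ∩ BF ∥ GC]
   → C = (2/3, 20/3)
3. E_x = 26/3  [GF ∥ EB ∩ FB ∥ GE]
4. E_y = 26/3  [GF ∥ EB ∩ FB ∥ GE]
   → E = (26/3, 26/3)
5. D_x = 13/3  [D is the midpoint of AC]
6. D_y = 25/3  [D is the midpoint of AC]
   → D = (13/3, 25/3)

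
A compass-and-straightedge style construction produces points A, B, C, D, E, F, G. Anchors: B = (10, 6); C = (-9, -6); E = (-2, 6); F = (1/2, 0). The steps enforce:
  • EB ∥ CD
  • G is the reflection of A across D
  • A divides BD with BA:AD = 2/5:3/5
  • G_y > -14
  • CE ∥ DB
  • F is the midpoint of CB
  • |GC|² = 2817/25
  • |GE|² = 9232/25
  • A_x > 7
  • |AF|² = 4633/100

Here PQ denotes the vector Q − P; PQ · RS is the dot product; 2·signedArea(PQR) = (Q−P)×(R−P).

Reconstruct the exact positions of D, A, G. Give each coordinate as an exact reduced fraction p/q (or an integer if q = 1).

A = (36/5, 6/5)
D = (3, -6)
G = (-6/5, -66/5)

1. D_x = 3  [CE ∥ DB ∩ EB ∥ CD]
2. D_y = -6  [CE ∥ DB ∩ EB ∥ CD]
   → D = (3, -6)
3. A_x = 36/5  [A divides BD with BA:AD = 2/5:3/5]
4. A_y = 6/5  [A divides BD with BA:AD = 2/5:3/5]
   → A = (36/5, 6/5)
5. G_x = -6/5  [G is the reflection of A across D]
6. G_y = -66/5  [G is the reflection of A across D]
   → G = (-6/5, -66/5)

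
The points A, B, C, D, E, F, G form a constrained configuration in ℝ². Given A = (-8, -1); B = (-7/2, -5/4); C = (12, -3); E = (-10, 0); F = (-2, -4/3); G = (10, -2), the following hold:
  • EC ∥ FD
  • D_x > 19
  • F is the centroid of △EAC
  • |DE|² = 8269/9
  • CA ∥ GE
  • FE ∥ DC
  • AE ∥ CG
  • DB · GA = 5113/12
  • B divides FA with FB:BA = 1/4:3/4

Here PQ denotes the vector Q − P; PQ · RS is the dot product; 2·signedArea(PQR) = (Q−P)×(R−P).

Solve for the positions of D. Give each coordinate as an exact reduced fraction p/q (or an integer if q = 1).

1. D_x = 20  [FE ∥ DC ∩ EC ∥ FD]
2. D_y = -13/3  [FE ∥ DC ∩ EC ∥ FD]
   → D = (20, -13/3)

D = (20, -13/3)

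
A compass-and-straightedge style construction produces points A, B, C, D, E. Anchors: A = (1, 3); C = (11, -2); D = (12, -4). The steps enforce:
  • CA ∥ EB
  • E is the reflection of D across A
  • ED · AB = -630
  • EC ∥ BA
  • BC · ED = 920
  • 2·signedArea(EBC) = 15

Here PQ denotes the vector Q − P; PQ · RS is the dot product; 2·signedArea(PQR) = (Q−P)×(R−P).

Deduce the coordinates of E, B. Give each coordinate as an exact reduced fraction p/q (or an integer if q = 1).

B = (-20, 15)
E = (-10, 10)

1. E_x = -10  [E is the reflection of D across A]
2. E_y = 10  [E is the reflection of D across A]
   → E = (-10, 10)
3. B_x = -20  [EC ∥ BA ∩ CA ∥ EB]
4. B_y = 15  [EC ∥ BA ∩ CA ∥ EB]
   → B = (-20, 15)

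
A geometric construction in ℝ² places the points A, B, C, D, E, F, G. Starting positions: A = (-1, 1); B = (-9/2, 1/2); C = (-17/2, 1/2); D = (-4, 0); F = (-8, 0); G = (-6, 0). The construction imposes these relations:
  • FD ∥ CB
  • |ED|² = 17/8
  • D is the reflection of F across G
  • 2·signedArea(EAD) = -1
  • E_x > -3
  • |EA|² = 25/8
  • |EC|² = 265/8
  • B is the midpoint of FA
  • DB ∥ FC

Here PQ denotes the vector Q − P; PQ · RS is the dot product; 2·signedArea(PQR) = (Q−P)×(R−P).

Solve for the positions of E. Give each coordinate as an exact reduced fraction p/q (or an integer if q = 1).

1. E_x = -11/4  [line 1·x + -3·y + 5 = 0 ∩ |ED|² = 17/8]
2. E_y = 3/4  [line 1·x + -3·y + 5 = 0 ∩ |ED|² = 17/8]
   → E = (-11/4, 3/4)

E = (-11/4, 3/4)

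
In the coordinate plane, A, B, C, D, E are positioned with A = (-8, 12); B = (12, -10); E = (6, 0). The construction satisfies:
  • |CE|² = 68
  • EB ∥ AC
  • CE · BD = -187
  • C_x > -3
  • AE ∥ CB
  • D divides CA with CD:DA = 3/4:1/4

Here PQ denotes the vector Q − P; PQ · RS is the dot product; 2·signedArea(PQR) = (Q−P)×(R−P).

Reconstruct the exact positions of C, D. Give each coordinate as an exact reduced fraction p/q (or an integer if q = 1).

1. C_x = -2  [AE ∥ CB ∩ EB ∥ AC]
2. C_y = 2  [AE ∥ CB ∩ EB ∥ AC]
   → C = (-2, 2)
3. D_x = -13/2  [D divides CA with CD:DA = 3/4:1/4]
4. D_y = 19/2  [D divides CA with CD:DA = 3/4:1/4]
   → D = (-13/2, 19/2)

C = (-2, 2)
D = (-13/2, 19/2)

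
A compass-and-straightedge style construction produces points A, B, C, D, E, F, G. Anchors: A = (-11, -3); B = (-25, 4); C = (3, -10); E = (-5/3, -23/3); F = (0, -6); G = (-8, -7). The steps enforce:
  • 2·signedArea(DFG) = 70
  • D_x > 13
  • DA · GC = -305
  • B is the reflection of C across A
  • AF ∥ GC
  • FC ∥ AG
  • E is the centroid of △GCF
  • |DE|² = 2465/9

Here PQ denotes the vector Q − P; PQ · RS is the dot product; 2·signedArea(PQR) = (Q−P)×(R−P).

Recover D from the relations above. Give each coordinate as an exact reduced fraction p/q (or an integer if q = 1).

D = (14, -13)

1. D_x = 14  [DA · GC = -305 ∩ 2·signedArea(DFG) = 70]
2. D_y = -13  [DA · GC = -305 ∩ 2·signedArea(DFG) = 70]
   → D = (14, -13)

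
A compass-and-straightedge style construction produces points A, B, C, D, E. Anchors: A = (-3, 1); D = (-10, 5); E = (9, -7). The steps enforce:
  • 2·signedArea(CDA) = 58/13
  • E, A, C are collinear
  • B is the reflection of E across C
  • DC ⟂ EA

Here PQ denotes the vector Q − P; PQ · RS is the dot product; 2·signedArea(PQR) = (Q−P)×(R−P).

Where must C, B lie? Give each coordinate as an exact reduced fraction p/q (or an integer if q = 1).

B = (-369/13, 233/13)
C = (-126/13, 71/13)

1. C_x = -126/13  [E, A, C are collinear ∩ DC ⟂ EA]
2. C_y = 71/13  [E, A, C are collinear ∩ DC ⟂ EA]
   → C = (-126/13, 71/13)
3. B_x = -369/13  [B is the reflection of E across C]
4. B_y = 233/13  [B is the reflection of E across C]
   → B = (-369/13, 233/13)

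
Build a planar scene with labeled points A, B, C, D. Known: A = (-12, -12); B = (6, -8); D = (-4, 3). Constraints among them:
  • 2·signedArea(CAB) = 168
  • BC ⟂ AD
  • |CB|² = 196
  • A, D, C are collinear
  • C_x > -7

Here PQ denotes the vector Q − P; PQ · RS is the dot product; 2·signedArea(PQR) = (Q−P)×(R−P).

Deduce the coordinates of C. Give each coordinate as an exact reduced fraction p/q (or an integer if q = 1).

1. C_x = -108/17  [A, D, C are collinear ∩ BC ⟂ AD]
2. C_y = -24/17  [A, D, C are collinear ∩ BC ⟂ AD]
   → C = (-108/17, -24/17)

C = (-108/17, -24/17)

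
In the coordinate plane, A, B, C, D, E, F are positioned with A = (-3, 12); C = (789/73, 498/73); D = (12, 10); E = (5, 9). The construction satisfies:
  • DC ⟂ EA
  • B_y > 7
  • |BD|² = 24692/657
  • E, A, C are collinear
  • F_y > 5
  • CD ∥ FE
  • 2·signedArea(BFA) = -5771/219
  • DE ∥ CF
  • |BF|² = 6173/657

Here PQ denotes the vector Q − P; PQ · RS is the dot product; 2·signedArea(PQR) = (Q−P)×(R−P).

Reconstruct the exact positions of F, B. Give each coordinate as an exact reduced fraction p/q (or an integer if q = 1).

1. F_x = 278/73  [CD ∥ FE ∩ DE ∥ CF]
2. F_y = 425/73  [CD ∥ FE ∩ DE ∥ CF]
   → F = (278/73, 425/73)
3. B_x = 1432/219  [line -451/73·x + -497/73·y + 19604/219 = 0 ∩ |BD|² = 24692/657]
4. B_y = 1580/219  [line -451/73·x + -497/73·y + 19604/219 = 0 ∩ |BD|² = 24692/657]
   → B = (1432/219, 1580/219)

B = (1432/219, 1580/219)
F = (278/73, 425/73)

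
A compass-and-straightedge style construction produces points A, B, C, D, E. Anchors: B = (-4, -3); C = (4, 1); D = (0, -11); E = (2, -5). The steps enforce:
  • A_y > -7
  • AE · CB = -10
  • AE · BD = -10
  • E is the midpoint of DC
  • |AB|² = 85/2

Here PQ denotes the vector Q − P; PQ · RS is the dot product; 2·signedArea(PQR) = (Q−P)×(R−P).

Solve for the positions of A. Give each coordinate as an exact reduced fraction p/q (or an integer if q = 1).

A = (3/2, -13/2)

1. A_x = 3/2  [AE · CB = -10 ∩ AE · BD = -10]
2. A_y = -13/2  [AE · CB = -10 ∩ AE · BD = -10]
   → A = (3/2, -13/2)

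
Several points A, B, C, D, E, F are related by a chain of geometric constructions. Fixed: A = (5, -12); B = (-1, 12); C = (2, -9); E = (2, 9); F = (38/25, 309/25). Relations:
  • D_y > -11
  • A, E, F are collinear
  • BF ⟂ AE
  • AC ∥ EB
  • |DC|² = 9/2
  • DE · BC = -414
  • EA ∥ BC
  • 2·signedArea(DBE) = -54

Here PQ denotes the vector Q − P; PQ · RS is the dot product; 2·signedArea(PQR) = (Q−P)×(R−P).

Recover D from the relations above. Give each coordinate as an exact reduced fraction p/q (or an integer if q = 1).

D = (7/2, -21/2)

1. D_x = 7/2  [2·signedArea(DBE) = -54 ∩ DE · BC = -414]
2. D_y = -21/2  [2·signedArea(DBE) = -54 ∩ DE · BC = -414]
   → D = (7/2, -21/2)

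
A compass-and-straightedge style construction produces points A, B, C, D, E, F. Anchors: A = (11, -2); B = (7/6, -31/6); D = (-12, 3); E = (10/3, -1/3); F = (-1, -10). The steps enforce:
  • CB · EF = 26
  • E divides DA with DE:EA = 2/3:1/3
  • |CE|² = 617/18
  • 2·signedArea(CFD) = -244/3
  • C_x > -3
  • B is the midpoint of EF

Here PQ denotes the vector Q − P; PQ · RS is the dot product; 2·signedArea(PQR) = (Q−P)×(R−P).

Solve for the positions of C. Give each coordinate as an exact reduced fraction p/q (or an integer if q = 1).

1. C_x = -5/2  [2·signedArea(CFD) = -244/3 ∩ CB · EF = 26]
2. C_y = -5/6  [2·signedArea(CFD) = -244/3 ∩ CB · EF = 26]
   → C = (-5/2, -5/6)

C = (-5/2, -5/6)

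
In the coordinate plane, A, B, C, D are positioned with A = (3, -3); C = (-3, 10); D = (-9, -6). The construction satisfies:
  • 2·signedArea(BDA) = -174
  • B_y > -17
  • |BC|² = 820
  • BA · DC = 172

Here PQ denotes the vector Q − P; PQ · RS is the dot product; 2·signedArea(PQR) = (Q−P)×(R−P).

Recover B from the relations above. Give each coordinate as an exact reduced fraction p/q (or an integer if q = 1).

B = (9, -16)

1. B_x = 9  [2·signedArea(BDA) = -174 ∩ BA · DC = 172]
2. B_y = -16  [2·signedArea(BDA) = -174 ∩ BA · DC = 172]
   → B = (9, -16)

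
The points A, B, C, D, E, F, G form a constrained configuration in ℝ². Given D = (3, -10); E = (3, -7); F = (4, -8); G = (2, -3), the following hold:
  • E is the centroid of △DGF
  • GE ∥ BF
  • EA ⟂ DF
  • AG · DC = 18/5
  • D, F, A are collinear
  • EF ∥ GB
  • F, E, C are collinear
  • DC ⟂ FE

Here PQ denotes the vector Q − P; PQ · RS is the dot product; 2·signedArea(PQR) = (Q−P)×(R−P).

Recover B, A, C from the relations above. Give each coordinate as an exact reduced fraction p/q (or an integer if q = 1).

A = (21/5, -38/5)
B = (3, -4)
C = (9/2, -17/2)

1. B_x = 3  [GE ∥ BF ∩ EF ∥ GB]
2. B_y = -4  [GE ∥ BF ∩ EF ∥ GB]
   → B = (3, -4)
3. A_x = 21/5  [D, F, A are collinear ∩ EA ⟂ DF]
4. A_y = -38/5  [D, F, A are collinear ∩ EA ⟂ DF]
   → A = (21/5, -38/5)
5. C_x = 9/2  [F, E, C are collinear ∩ DC ⟂ FE]
6. C_y = -17/2  [F, E, C are collinear ∩ DC ⟂ FE]
   → C = (9/2, -17/2)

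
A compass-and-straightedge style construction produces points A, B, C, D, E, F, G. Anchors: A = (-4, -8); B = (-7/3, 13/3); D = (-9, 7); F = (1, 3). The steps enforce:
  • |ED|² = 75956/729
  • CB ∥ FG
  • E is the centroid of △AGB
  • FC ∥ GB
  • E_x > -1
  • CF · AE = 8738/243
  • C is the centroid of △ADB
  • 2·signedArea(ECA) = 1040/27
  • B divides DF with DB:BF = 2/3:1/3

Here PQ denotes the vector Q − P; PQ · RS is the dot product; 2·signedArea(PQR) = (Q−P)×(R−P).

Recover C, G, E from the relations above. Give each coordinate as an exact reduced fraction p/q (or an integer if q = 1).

1. C_x = -46/9  [C is the centroid of △ADB]
2. C_y = 10/9  [C is the centroid of △ADB]
   → C = (-46/9, 10/9)
3. G_x = 34/9  [FC ∥ GB ∩ CB ∥ FG]
4. G_y = 56/9  [FC ∥ GB ∩ CB ∥ FG]
   → G = (34/9, 56/9)
5. E_x = -23/27  [E is the centroid of △AGB]
6. E_y = 23/27  [E is the centroid of △AGB]
   → E = (-23/27, 23/27)

C = (-46/9, 10/9)
E = (-23/27, 23/27)
G = (34/9, 56/9)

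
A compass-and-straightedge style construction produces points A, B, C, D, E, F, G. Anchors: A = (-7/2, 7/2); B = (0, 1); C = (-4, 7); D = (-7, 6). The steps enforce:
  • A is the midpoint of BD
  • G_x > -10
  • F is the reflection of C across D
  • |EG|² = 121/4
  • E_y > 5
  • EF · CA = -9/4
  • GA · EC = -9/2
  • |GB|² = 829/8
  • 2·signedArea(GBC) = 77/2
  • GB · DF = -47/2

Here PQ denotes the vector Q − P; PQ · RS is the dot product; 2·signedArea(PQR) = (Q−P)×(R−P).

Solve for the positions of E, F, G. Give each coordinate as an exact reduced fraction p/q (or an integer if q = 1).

1. F_x = -10  [F is the reflection of C across D]
2. F_y = 5  [F is the reflection of C across D]
   → F = (-10, 5)
3. G_x = -37/4  [GB · DF = -47/2 ∩ 2·signedArea(GBC) = 77/2]
4. G_y = 21/4  [GB · DF = -47/2 ∩ 2·signedArea(GBC) = 77/2]
   → G = (-37/4, 21/4)
5. E_x = -15/4  [EF · CA = -9/4 ∩ GA · EC = -9/2]
6. E_y = 21/4  [EF · CA = -9/4 ∩ GA · EC = -9/2]
   → E = (-15/4, 21/4)

E = (-15/4, 21/4)
F = (-10, 5)
G = (-37/4, 21/4)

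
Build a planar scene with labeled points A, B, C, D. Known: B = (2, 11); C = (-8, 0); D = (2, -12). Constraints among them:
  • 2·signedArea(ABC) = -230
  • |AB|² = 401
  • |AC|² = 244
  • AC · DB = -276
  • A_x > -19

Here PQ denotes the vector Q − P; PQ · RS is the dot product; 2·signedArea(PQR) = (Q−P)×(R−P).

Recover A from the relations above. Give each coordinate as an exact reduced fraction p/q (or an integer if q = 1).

A = (-18, 12)

1. A_x = -18  [AC · DB = -276 ∩ 2·signedArea(ABC) = -230]
2. A_y = 12  [AC · DB = -276 ∩ 2·signedArea(ABC) = -230]
   → A = (-18, 12)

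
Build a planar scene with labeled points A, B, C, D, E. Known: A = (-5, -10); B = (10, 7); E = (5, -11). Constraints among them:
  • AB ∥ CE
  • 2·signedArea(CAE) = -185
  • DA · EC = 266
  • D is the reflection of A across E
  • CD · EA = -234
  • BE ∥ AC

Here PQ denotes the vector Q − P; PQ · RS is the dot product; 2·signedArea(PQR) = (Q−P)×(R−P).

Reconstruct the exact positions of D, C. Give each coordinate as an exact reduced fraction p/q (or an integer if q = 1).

1. D_x = 15  [D is the reflection of A across E]
2. D_y = -12  [D is the reflection of A across E]
   → D = (15, -12)
3. C_x = -10  [AB ∥ CE ∩ BE ∥ AC]
4. C_y = -28  [AB ∥ CE ∩ BE ∥ AC]
   → C = (-10, -28)

C = (-10, -28)
D = (15, -12)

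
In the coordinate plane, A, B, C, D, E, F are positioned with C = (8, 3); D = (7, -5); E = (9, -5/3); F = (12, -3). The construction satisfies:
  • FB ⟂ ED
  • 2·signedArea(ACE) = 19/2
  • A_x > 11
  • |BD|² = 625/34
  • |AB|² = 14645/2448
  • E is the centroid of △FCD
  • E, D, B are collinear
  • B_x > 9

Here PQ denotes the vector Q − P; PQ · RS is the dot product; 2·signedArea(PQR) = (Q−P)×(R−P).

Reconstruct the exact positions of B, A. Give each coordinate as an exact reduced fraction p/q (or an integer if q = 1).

1. B_x = 313/34  [E, D, B are collinear ∩ FB ⟂ ED]
2. B_y = -45/34  [E, D, B are collinear ∩ FB ⟂ ED]
   → B = (313/34, -45/34)
3. A_x = 45/4  [line 14/3·x + 1·y + -299/6 = 0 ∩ |AB|² = 14645/2448]
4. A_y = -8/3  [line 14/3·x + 1·y + -299/6 = 0 ∩ |AB|² = 14645/2448]
   → A = (45/4, -8/3)

A = (45/4, -8/3)
B = (313/34, -45/34)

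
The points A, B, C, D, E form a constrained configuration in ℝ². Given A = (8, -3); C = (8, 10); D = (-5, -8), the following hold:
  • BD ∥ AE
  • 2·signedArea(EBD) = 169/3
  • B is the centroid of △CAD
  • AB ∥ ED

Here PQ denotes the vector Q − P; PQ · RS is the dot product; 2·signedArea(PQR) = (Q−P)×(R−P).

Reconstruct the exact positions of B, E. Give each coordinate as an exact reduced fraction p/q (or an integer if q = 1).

1. B_x = 11/3  [B is the centroid of △CAD]
2. B_y = -1/3  [B is the centroid of △CAD]
   → B = (11/3, -1/3)
3. E_x = -2/3  [AB ∥ ED ∩ BD ∥ AE]
4. E_y = -32/3  [AB ∥ ED ∩ BD ∥ AE]
   → E = (-2/3, -32/3)

B = (11/3, -1/3)
E = (-2/3, -32/3)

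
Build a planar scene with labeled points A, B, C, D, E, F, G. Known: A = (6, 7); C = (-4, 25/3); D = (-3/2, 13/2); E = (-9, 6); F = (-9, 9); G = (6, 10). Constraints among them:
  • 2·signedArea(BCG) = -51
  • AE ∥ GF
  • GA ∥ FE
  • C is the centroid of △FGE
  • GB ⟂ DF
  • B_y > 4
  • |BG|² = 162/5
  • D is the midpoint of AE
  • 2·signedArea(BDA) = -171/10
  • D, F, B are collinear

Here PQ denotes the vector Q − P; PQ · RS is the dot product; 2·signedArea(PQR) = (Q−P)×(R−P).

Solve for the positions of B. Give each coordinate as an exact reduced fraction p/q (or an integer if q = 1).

B = (21/5, 23/5)

1. B_x = 21/5  [D, F, B are collinear ∩ GB ⟂ DF]
2. B_y = 23/5  [D, F, B are collinear ∩ GB ⟂ DF]
   → B = (21/5, 23/5)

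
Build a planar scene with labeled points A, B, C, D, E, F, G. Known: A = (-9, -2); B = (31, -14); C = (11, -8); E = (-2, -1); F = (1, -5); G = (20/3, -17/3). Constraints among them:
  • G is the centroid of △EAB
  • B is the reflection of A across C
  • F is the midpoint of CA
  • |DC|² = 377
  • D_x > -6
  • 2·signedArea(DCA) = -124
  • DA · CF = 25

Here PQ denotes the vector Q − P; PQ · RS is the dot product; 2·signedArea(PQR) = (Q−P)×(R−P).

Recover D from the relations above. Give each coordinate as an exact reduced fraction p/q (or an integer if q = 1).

1. D_x = -5  [2·signedArea(DCA) = -124 ∩ DA · CF = 25]
2. D_y = 3  [2·signedArea(DCA) = -124 ∩ DA · CF = 25]
   → D = (-5, 3)

D = (-5, 3)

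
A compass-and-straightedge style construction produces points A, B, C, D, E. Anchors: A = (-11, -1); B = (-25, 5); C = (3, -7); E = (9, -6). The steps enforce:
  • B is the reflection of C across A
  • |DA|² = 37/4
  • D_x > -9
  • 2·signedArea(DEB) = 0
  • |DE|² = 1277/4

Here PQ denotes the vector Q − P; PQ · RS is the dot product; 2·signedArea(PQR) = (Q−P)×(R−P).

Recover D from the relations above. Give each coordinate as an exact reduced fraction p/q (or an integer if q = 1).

D = (-8, -1/2)

1. D_x = -8  [line -11·x + -34·y + -105 = 0 ∩ |DA|² = 37/4]
2. D_y = -1/2  [line -11·x + -34·y + -105 = 0 ∩ |DA|² = 37/4]
   → D = (-8, -1/2)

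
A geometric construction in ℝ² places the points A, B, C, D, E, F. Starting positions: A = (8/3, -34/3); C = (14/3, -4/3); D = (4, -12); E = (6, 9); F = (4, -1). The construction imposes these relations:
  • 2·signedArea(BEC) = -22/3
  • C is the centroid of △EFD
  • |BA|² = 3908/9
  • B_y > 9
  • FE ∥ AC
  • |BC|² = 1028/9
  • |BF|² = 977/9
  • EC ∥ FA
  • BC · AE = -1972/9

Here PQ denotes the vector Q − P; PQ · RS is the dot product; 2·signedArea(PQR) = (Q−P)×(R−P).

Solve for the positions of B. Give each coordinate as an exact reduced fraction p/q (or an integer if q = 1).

B = (16/3, 28/3)

1. B_x = 16/3  [2·signedArea(BEC) = -22/3 ∩ BC · AE = -1972/9]
2. B_y = 28/3  [2·signedArea(BEC) = -22/3 ∩ BC · AE = -1972/9]
   → B = (16/3, 28/3)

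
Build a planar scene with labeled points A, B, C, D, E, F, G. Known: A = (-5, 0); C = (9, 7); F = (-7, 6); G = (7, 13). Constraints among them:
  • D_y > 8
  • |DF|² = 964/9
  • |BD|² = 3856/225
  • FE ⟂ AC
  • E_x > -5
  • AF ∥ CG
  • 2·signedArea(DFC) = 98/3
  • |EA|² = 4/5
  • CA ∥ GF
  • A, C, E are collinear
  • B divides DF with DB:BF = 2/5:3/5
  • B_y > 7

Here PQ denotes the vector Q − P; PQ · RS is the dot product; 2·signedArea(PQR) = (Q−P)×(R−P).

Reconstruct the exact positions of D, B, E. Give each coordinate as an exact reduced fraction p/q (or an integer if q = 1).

1. D_x = 3  [line -1·x + 16·y + -407/3 = 0 ∩ |DF|² = 964/9]
2. D_y = 26/3  [line -1·x + 16·y + -407/3 = 0 ∩ |DF|² = 964/9]
   → D = (3, 26/3)
3. B_x = -1  [B divides DF with DB:BF = 2/5:3/5]
4. B_y = 38/5  [B divides DF with DB:BF = 2/5:3/5]
   → B = (-1, 38/5)
5. E_x = -21/5  [A, C, E are collinear ∩ FE ⟂ AC]
6. E_y = 2/5  [A, C, E are collinear ∩ FE ⟂ AC]
   → E = (-21/5, 2/5)

B = (-1, 38/5)
D = (3, 26/3)
E = (-21/5, 2/5)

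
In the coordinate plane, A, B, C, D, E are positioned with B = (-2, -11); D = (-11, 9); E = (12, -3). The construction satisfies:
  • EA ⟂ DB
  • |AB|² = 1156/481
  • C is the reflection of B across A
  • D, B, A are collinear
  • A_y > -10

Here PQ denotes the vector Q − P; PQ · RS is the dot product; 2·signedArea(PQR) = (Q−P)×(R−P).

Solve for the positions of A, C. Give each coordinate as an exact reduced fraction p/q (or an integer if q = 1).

1. A_x = -1268/481  [D, B, A are collinear ∩ EA ⟂ DB]
2. A_y = -4611/481  [D, B, A are collinear ∩ EA ⟂ DB]
   → A = (-1268/481, -4611/481)
3. C_x = -1574/481  [C is the reflection of B across A]
4. C_y = -3931/481  [C is the reflection of B across A]
   → C = (-1574/481, -3931/481)

A = (-1268/481, -4611/481)
C = (-1574/481, -3931/481)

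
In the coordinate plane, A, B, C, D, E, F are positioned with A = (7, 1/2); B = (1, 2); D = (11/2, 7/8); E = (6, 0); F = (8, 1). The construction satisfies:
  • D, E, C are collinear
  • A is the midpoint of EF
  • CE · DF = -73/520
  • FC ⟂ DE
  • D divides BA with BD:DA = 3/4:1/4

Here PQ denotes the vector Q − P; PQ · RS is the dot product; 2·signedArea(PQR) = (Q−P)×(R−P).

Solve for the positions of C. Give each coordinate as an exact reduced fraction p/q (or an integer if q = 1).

1. C_x = 394/65  [D, E, C are collinear ∩ FC ⟂ DE]
2. C_y = -7/65  [D, E, C are collinear ∩ FC ⟂ DE]
   → C = (394/65, -7/65)

C = (394/65, -7/65)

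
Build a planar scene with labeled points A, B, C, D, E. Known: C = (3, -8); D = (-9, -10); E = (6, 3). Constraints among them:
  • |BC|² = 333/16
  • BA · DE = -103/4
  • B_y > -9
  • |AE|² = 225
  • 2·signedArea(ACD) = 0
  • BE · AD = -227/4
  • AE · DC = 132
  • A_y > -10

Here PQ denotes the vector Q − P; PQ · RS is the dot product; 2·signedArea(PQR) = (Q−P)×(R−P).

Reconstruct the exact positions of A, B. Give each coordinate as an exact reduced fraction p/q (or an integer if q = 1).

A = (-3, -9)
B = (-3/2, -35/4)

1. A_x = -3  [2·signedArea(ACD) = 0 ∩ AE · DC = 132]
2. A_y = -9  [2·signedArea(ACD) = 0 ∩ AE · DC = 132]
   → A = (-3, -9)
3. B_x = -3/2  [BA · DE = -103/4 ∩ BE · AD = -227/4]
4. B_y = -35/4  [BA · DE = -103/4 ∩ BE · AD = -227/4]
   → B = (-3/2, -35/4)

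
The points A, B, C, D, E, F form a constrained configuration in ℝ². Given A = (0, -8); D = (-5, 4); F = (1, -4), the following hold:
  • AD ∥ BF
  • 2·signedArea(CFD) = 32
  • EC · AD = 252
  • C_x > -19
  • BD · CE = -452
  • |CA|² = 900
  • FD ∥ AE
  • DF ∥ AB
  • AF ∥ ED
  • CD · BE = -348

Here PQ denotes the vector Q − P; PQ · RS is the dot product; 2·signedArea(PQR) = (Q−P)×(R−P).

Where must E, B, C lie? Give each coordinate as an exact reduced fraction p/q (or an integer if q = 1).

B = (6, -16)
C = (-18, 16)
E = (-6, 0)

1. E_x = -6  [AF ∥ ED ∩ FD ∥ AE]
2. E_y = 0  [AF ∥ ED ∩ FD ∥ AE]
   → E = (-6, 0)
3. B_x = 6  [AD ∥ BF ∩ DF ∥ AB]
4. B_y = -16  [AD ∥ BF ∩ DF ∥ AB]
   → B = (6, -16)
5. C_x = -18  [2·signedArea(CFD) = 32 ∩ EC · AD = 252]
6. C_y = 16  [2·signedArea(CFD) = 32 ∩ EC · AD = 252]
   → C = (-18, 16)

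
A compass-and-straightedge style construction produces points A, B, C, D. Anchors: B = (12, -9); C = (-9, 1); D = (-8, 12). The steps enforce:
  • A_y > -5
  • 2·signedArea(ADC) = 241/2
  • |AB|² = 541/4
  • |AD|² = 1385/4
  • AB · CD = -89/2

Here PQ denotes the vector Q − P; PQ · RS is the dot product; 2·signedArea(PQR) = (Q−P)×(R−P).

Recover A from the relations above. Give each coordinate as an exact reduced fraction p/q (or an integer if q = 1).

1. A_x = 3/2  [2·signedArea(ADC) = 241/2 ∩ AB · CD = -89/2]
2. A_y = -4  [2·signedArea(ADC) = 241/2 ∩ AB · CD = -89/2]
   → A = (3/2, -4)

A = (3/2, -4)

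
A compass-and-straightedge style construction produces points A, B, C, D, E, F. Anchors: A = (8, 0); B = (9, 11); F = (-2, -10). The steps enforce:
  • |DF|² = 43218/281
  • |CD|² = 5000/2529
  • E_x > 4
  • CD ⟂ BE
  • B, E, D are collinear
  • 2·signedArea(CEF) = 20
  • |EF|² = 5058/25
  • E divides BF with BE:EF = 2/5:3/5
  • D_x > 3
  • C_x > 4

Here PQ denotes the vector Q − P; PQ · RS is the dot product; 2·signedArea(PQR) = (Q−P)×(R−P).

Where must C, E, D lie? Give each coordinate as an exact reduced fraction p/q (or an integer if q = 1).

C = (5, 1/3)
D = (1055/281, 277/281)
E = (23/5, 13/5)

1. E_x = 23/5  [E divides BF with BE:EF = 2/5:3/5]
2. E_y = 13/5  [E divides BF with BE:EF = 2/5:3/5]
   → E = (23/5, 13/5)
3. D_x = 1055/281  [line 42/5·x + -22/5·y + -136/5 = 0 ∩ |DF|² = 43218/281]
4. D_y = 277/281  [line 42/5·x + -22/5·y + -136/5 = 0 ∩ |DF|² = 43218/281]
   → D = (1055/281, 277/281)
5. C_x = 5  [2·signedArea(CEF) = 20 ∩ CD ⟂ BE]
6. C_y = 1/3  [2·signedArea(CEF) = 20 ∩ CD ⟂ BE]
   → C = (5, 1/3)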